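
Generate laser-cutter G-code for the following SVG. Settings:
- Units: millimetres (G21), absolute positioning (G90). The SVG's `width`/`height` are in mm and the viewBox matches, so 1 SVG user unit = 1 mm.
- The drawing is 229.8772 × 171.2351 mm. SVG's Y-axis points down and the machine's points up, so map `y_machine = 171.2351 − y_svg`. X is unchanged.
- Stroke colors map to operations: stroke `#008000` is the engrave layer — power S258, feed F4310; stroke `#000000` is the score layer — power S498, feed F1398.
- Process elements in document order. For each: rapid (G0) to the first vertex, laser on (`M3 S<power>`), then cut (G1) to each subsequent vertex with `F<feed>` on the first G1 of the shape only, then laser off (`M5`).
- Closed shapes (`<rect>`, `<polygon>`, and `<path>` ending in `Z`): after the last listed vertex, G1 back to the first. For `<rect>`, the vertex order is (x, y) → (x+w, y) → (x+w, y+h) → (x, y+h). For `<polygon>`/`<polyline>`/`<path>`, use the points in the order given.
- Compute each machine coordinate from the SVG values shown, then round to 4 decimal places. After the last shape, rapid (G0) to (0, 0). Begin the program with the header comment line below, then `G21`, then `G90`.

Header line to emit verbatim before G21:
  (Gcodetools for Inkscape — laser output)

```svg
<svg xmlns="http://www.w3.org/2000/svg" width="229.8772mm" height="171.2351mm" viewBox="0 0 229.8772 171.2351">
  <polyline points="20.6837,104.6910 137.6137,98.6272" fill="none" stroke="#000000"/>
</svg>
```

(Gcodetools for Inkscape — laser output)
G21
G90
G0 X20.6837 Y66.5441
M3 S498
G1 X137.6137 Y72.6079 F1398
M5
G0 X0.0000 Y0.0000

Since the viewBox matches the mm dimensions, user units are millimetres directly. The only transform is the Y-flip y_m = 171.2351 − y_svg.

Shape 1 is a line segment drawn with `<polyline>`. Its stroke #000000 means score at S498, F1398. After flipping Y the toolpath is (20.6837,66.5441) → (137.6137,72.6079).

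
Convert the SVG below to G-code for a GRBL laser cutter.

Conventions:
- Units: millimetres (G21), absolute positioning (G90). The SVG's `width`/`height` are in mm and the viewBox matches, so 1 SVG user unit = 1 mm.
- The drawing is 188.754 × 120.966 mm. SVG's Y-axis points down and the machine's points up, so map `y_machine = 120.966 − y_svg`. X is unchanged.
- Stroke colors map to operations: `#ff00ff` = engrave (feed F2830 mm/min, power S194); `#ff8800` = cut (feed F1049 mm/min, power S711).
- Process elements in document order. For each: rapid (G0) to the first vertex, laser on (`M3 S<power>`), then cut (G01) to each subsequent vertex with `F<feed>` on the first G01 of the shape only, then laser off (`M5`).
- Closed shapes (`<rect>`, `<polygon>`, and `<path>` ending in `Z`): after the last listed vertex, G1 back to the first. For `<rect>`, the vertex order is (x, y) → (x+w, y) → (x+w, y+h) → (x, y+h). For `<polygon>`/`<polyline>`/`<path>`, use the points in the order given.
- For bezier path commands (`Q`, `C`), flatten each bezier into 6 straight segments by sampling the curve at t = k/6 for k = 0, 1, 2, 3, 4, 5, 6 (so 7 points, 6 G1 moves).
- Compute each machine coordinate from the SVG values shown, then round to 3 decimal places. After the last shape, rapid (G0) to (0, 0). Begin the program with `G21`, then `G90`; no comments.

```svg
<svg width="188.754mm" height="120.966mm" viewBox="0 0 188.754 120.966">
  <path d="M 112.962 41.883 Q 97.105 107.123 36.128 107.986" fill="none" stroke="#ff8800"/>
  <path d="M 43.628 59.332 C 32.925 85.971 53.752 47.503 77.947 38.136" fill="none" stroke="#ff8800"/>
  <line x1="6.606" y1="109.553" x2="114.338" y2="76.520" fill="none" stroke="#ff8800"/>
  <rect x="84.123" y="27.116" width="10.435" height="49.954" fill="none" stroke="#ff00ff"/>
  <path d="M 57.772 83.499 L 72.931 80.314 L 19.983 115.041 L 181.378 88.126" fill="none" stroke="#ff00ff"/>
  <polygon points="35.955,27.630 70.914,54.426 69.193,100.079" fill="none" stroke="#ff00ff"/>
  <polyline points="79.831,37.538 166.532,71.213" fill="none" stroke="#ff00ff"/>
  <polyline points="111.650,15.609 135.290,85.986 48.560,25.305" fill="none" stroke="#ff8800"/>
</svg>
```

1 u = 1 mm; y_m = 120.966 − y.

[1] `<path>` quadratic bezier, #ff8800→cut S711 F1049: (112.962,79.083) → (106.423,59.125) → (97.377,42.743) → (85.825,29.937) → (71.766,20.708) → (55.200,15.056) → (36.128,12.980)

[2] `<path>` cubic bezier, #ff8800→cut S711 F1049: (43.628,61.634) → (40.774,53.304) → (42.392,53.208) → (47.701,58.730) → (55.918,67.252) → (66.261,76.158) → (77.947,82.830)

[3] `<line>` line segment, #ff8800→cut S711 F1049: (6.606,11.413) → (114.338,44.446)

[4] `<rect>` rectangle, #ff00ff→engrave S194 F2830: (84.123,93.850) → (94.558,93.850) → (94.558,43.896) → (84.123,43.896) → (84.123,93.850) (closed)

[5] `<path>` open polyline, #ff00ff→engrave S194 F2830: (57.772,37.467) → (72.931,40.652) → (19.983,5.925) → (181.378,32.840)

[6] `<polygon>` closed polygon, #ff00ff→engrave S194 F2830: (35.955,93.336) → (70.914,66.540) → (69.193,20.887) → (35.955,93.336) (closed)

[7] `<polyline>` line segment, #ff00ff→engrave S194 F2830: (79.831,83.428) → (166.532,49.753)

[8] `<polyline>` open polyline, #ff8800→cut S711 F1049: (111.650,105.357) → (135.290,34.980) → (48.560,95.661)

G21
G90
G0 X112.962 Y79.083
M3 S711
G01 X106.423 Y59.125 F1049
G01 X97.377 Y42.743
G01 X85.825 Y29.937
G01 X71.766 Y20.708
G01 X55.200 Y15.056
G01 X36.128 Y12.980
M5
G0 X43.628 Y61.634
M3 S711
G01 X40.774 Y53.304 F1049
G01 X42.392 Y53.208
G01 X47.701 Y58.730
G01 X55.918 Y67.252
G01 X66.261 Y76.158
G01 X77.947 Y82.830
M5
G0 X6.606 Y11.413
M3 S711
G01 X114.338 Y44.446 F1049
M5
G0 X84.123 Y93.850
M3 S194
G01 X94.558 Y93.850 F2830
G01 X94.558 Y43.896
G01 X84.123 Y43.896
G01 X84.123 Y93.850
M5
G0 X57.772 Y37.467
M3 S194
G01 X72.931 Y40.652 F2830
G01 X19.983 Y5.925
G01 X181.378 Y32.840
M5
G0 X35.955 Y93.336
M3 S194
G01 X70.914 Y66.540 F2830
G01 X69.193 Y20.887
G01 X35.955 Y93.336
M5
G0 X79.831 Y83.428
M3 S194
G01 X166.532 Y49.753 F2830
M5
G0 X111.650 Y105.357
M3 S711
G01 X135.290 Y34.980 F1049
G01 X48.560 Y95.661
M5
G0 X0.000 Y0.000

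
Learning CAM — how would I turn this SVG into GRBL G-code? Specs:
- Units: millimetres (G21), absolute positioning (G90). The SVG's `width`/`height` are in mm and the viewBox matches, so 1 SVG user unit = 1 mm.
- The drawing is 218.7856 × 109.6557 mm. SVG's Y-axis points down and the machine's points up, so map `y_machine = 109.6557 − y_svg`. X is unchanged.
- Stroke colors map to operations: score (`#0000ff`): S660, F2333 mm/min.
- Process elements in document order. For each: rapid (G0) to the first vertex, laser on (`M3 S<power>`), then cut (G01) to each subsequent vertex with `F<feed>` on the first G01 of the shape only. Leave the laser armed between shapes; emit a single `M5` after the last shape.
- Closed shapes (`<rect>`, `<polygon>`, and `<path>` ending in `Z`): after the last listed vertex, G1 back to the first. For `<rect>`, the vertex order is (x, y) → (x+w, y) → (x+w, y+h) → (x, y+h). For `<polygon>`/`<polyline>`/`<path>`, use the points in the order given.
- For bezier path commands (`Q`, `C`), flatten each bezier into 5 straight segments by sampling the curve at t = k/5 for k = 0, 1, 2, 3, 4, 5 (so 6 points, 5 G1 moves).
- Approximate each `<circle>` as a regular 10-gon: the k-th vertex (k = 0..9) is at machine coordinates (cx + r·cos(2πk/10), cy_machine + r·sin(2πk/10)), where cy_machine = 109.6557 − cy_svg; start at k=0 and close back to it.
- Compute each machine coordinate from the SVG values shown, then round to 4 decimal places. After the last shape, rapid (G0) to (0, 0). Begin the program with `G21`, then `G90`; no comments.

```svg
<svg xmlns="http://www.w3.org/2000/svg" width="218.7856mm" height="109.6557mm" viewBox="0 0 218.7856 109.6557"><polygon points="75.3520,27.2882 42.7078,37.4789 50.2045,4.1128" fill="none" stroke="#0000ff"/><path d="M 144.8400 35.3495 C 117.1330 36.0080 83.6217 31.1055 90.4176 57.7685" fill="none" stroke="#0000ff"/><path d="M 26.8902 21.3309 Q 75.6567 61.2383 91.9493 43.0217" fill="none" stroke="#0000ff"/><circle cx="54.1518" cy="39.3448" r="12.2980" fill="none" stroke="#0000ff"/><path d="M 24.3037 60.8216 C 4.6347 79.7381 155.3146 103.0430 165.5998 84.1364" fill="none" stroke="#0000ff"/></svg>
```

G21
G90
G0 X75.3520 Y82.3675
M3 S660
G01 X42.7078 Y72.1768 F2333
G01 X50.2045 Y105.5429
G01 X75.3520 Y82.3675
G0 X144.8400 Y74.3062
M3 S660
G01 X127.8882 Y74.2814 F2333
G01 X111.7567 Y73.8092
G01 X98.6588 Y71.1075
G01 X90.8080 Y64.3942
G01 X90.4176 Y51.8872
G0 X26.8902 Y88.3248
M3 S660
G01 X45.0978 Y74.6868 F2333
G01 X60.7076 Y65.6987
G01 X73.7194 Y61.3606
G01 X84.1333 Y61.6723
G01 X91.9493 Y66.6340
G0 X66.4498 Y70.3109
M3 S660
G01 X64.1011 Y77.5395 F2333
G01 X57.9521 Y82.0070
G01 X50.3515 Y82.0070
G01 X44.2025 Y77.5395
G01 X41.8538 Y70.3109
G01 X44.2025 Y63.0823
G01 X50.3515 Y58.6148
G01 X57.9521 Y58.6148
G01 X64.1011 Y63.0823
G01 X66.4498 Y70.3109
G0 X24.3037 Y48.8341
M3 S660
G01 X30.4582 Y37.3304 F2333
G01 X62.5808 Y27.0103
G01 X105.7557 Y20.1105
G01 X145.0673 Y18.8679
G01 X165.5998 Y25.5193
M5
G0 X0.0000 Y0.0000

Since the viewBox matches the mm dimensions, user units are millimetres directly. The only transform is the Y-flip y_m = 109.6557 − y_svg.

Shape 1 is a regular polygon drawn with `<polygon>`. Its stroke #0000ff means score at S660, F2333. After flipping Y the toolpath is (75.3520,82.3675) → (42.7078,72.1768) → (50.2045,105.5429) → (75.3520,82.3675), returning to the start.

Shape 2 is a cubic bezier drawn with `<path>`. Its stroke #0000ff means score at S660, F2333. After flipping Y the toolpath is (144.8400,74.3062) → (127.8882,74.2814) → (111.7567,73.8092) → (98.6588,71.1075) → (90.8080,64.3942) → (90.4176,51.8872).

Shape 3 is a quadratic bezier drawn with `<path>`. Its stroke #0000ff means score at S660, F2333. After flipping Y the toolpath is (26.8902,88.3248) → (45.0978,74.6868) → (60.7076,65.6987) → (73.7194,61.3606) → (84.1333,61.6723) → (91.9493,66.6340).

Shape 4 is a circle drawn with `<circle>`. Its stroke #0000ff means score at S660, F2333. After flipping Y the toolpath is (66.4498,70.3109) → (64.1011,77.5395) → (57.9521,82.0070) → (50.3515,82.0070) → (44.2025,77.5395) → (41.8538,70.3109) → (44.2025,63.0823) → (50.3515,58.6148) → (57.9521,58.6148) → (64.1011,63.0823) → (66.4498,70.3109), returning to the start.

Shape 5 is a cubic bezier drawn with `<path>`. Its stroke #0000ff means score at S660, F2333. After flipping Y the toolpath is (24.3037,48.8341) → (30.4582,37.3304) → (62.5808,27.0103) → (105.7557,20.1105) → (145.0673,18.8679) → (165.5998,25.5193).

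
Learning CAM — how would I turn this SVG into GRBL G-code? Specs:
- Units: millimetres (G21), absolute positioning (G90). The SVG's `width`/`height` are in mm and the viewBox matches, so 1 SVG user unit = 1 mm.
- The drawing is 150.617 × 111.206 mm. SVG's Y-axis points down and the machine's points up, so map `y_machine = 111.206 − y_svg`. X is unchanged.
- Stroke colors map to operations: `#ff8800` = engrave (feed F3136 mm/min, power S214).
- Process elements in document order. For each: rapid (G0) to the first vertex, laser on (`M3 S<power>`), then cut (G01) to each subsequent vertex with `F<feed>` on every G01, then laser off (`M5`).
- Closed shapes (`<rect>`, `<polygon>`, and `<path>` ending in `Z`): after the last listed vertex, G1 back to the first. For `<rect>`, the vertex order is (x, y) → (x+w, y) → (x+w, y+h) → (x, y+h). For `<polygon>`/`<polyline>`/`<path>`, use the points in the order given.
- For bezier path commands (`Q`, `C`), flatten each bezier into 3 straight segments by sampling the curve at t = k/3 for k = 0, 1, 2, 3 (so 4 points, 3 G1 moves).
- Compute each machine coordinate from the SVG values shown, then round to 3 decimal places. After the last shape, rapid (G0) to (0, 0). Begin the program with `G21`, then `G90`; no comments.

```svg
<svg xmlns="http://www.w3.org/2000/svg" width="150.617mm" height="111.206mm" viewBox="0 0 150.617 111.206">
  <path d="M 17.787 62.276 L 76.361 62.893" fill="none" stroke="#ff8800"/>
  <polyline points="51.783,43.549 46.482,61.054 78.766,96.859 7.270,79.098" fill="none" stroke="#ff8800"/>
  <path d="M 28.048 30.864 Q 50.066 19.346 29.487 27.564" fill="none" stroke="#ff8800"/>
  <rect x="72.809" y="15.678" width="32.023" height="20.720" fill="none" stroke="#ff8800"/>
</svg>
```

G21
G90
G0 X17.787 Y48.930
M3 S214
G01 X76.361 Y48.313 F3136
M5
G0 X51.783 Y67.657
M3 S214
G01 X46.482 Y50.152 F3136
G01 X78.766 Y14.347 F3136
G01 X7.270 Y32.108 F3136
M5
G0 X28.048 Y80.342
M3 S214
G01 X37.994 Y85.828 F3136
G01 X38.473 Y86.928 F3136
G01 X29.487 Y83.642 F3136
M5
G0 X72.809 Y95.528
M3 S214
G01 X104.832 Y95.528 F3136
G01 X104.832 Y74.808 F3136
G01 X72.809 Y74.808 F3136
G01 X72.809 Y95.528 F3136
M5
G0 X0.000 Y0.000

1 u = 1 mm; y_m = 111.206 − y.

[1] `<path>` line segment, #ff8800→engrave S214 F3136: (17.787,48.930) → (76.361,48.313)

[2] `<polyline>` open polyline, #ff8800→engrave S214 F3136: (51.783,67.657) → (46.482,50.152) → (78.766,14.347) → (7.270,32.108)

[3] `<path>` quadratic bezier, #ff8800→engrave S214 F3136: (28.048,80.342) → (37.994,85.828) → (38.473,86.928) → (29.487,83.642)

[4] `<rect>` rectangle, #ff8800→engrave S214 F3136: (72.809,95.528) → (104.832,95.528) → (104.832,74.808) → (72.809,74.808) → (72.809,95.528) (closed)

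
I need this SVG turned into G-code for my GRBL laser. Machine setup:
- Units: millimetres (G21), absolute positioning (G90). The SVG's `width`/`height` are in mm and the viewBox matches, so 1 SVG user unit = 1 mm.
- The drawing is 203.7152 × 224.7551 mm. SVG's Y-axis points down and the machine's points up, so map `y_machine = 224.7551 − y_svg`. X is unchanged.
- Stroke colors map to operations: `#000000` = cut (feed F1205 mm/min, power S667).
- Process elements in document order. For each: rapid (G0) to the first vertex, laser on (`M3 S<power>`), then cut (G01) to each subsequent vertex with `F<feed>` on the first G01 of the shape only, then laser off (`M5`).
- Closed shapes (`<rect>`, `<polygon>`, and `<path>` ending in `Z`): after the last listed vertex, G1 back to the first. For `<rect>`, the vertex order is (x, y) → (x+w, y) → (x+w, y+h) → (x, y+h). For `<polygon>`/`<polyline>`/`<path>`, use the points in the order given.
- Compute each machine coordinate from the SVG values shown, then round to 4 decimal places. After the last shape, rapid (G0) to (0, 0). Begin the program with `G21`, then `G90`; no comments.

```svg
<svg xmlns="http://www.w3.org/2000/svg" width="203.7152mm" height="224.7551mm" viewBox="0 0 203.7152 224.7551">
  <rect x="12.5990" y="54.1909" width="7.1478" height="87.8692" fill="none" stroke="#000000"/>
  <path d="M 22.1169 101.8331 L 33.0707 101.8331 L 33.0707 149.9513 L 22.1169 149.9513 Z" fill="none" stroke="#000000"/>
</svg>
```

G21
G90
G0 X12.5990 Y170.5642
M3 S667
G01 X19.7468 Y170.5642 F1205
G01 X19.7468 Y82.6950
G01 X12.5990 Y82.6950
G01 X12.5990 Y170.5642
M5
G0 X22.1169 Y122.9220
M3 S667
G01 X33.0707 Y122.9220 F1205
G01 X33.0707 Y74.8038
G01 X22.1169 Y74.8038
G01 X22.1169 Y122.9220
M5
G0 X0.0000 Y0.0000

Since the viewBox matches the mm dimensions, user units are millimetres directly. The only transform is the Y-flip y_m = 224.7551 − y_svg.

Shape 1 is a rectangle drawn with `<rect>`. Its stroke #000000 means cut at S667, F1205. After flipping Y the toolpath is (12.5990,170.5642) → (19.7468,170.5642) → (19.7468,82.6950) → (12.5990,82.6950) → (12.5990,170.5642), returning to the start.

Shape 2 is a rectangle drawn with `<path>`. Its stroke #000000 means cut at S667, F1205. After flipping Y the toolpath is (22.1169,122.9220) → (33.0707,122.9220) → (33.0707,74.8038) → (22.1169,74.8038) → (22.1169,122.9220), returning to the start.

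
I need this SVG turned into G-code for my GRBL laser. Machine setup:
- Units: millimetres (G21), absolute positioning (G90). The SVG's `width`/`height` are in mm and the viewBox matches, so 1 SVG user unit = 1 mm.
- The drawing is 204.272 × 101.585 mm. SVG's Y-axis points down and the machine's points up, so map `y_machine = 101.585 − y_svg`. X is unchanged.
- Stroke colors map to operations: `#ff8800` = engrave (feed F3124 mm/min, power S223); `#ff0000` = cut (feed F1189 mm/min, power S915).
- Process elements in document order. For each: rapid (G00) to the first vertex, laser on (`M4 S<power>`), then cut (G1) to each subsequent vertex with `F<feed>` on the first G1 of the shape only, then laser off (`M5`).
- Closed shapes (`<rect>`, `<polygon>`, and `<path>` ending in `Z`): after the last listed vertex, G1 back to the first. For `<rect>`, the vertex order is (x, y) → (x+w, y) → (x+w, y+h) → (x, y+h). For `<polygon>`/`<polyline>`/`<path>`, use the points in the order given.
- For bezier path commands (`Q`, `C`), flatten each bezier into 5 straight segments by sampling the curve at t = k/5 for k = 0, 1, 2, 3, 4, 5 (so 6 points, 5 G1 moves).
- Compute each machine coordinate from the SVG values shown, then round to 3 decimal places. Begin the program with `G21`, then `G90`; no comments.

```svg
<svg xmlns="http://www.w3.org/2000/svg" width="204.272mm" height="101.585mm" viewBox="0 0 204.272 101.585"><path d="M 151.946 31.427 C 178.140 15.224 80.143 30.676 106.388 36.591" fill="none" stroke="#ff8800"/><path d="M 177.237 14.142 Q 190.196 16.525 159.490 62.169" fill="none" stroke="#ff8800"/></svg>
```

G21
G90
G00 X151.946 Y70.158
M4 S223
G1 X154.747 Y76.411 F3124
G1 X139.667 Y77.043
G1 X118.630 Y74.033
G1 X103.563 Y69.358
G1 X106.388 Y64.994
M5
G00 X177.237 Y87.443
M4 S223
G1 X180.674 Y84.759 F3124
G1 X180.618 Y78.615
G1 X177.068 Y69.009
G1 X170.026 Y55.943
G1 X159.490 Y39.416
M5

Since the viewBox matches the mm dimensions, user units are millimetres directly. The only transform is the Y-flip y_m = 101.585 − y_svg.

Shape 1 is a cubic bezier drawn with `<path>`. Its stroke #ff8800 means engrave at S223, F3124. After flipping Y the toolpath is (151.946,70.158) → (154.747,76.411) → (139.667,77.043) → (118.630,74.033) → (103.563,69.358) → (106.388,64.994).

Shape 2 is a quadratic bezier drawn with `<path>`. Its stroke #ff8800 means engrave at S223, F3124. After flipping Y the toolpath is (177.237,87.443) → (180.674,84.759) → (180.618,78.615) → (177.068,69.009) → (170.026,55.943) → (159.490,39.416).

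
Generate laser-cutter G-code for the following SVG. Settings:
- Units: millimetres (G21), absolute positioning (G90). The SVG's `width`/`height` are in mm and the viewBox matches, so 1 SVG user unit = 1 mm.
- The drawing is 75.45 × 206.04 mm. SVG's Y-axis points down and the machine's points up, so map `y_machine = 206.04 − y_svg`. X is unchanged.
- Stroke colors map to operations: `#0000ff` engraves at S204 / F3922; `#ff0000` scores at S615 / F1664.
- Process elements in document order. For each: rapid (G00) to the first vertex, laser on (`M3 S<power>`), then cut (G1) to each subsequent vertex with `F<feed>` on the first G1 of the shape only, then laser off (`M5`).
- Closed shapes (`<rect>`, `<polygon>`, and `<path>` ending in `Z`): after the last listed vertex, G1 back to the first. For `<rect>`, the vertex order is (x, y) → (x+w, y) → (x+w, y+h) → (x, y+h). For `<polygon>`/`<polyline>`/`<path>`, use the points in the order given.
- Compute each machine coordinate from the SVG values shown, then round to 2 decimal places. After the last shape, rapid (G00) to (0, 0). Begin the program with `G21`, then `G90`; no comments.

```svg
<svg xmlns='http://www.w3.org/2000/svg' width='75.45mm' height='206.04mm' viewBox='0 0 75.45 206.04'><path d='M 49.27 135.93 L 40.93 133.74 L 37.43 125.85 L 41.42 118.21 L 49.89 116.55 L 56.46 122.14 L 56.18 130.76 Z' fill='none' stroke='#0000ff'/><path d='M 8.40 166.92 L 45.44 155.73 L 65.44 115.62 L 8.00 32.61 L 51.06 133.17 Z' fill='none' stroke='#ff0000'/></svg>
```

G21
G90
G00 X49.27 Y70.11
M3 S204
G1 X40.93 Y72.30 F3922
G1 X37.43 Y80.19
G1 X41.42 Y87.83
G1 X49.89 Y89.49
G1 X56.46 Y83.90
G1 X56.18 Y75.28
G1 X49.27 Y70.11
M5
G00 X8.40 Y39.12
M3 S615
G1 X45.44 Y50.31 F1664
G1 X65.44 Y90.42
G1 X8.00 Y173.43
G1 X51.06 Y72.87
G1 X8.40 Y39.12
M5
G00 X0.00 Y0.00

Since the viewBox matches the mm dimensions, user units are millimetres directly. The only transform is the Y-flip y_m = 206.04 − y_svg.

Shape 1 is a regular polygon drawn with `<path>`. Its stroke #0000ff means engrave at S204, F3922. After flipping Y the toolpath is (49.27,70.11) → (40.93,72.30) → (37.43,80.19) → (41.42,87.83) → (49.89,89.49) → (56.46,83.90) → (56.18,75.28) → (49.27,70.11), returning to the start.

Shape 2 is a closed polygon drawn with `<path>`. Its stroke #ff0000 means score at S615, F1664. After flipping Y the toolpath is (8.40,39.12) → (45.44,50.31) → (65.44,90.42) → (8.00,173.43) → (51.06,72.87) → (8.40,39.12), returning to the start.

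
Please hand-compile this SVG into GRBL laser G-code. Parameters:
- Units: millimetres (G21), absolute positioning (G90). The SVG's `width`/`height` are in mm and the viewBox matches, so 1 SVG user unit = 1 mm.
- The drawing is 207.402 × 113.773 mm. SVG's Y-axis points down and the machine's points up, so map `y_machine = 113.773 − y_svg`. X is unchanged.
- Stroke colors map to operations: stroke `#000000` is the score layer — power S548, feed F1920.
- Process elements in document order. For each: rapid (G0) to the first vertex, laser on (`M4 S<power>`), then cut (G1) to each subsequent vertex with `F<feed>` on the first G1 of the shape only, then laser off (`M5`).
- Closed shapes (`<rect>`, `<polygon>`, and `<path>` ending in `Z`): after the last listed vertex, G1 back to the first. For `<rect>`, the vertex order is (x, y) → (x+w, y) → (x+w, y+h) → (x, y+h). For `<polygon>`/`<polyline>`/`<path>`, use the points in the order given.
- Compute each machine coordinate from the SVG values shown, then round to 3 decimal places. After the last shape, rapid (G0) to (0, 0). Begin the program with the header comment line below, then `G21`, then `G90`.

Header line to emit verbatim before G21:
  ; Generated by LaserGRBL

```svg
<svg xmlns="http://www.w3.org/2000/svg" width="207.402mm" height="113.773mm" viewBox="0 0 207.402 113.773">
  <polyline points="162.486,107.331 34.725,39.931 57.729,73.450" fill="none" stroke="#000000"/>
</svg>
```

1 u = 1 mm; y_m = 113.773 − y.

[1] `<polyline>` open polyline, #000000→score S548 F1920: (162.486,6.442) → (34.725,73.842) → (57.729,40.323)

; Generated by LaserGRBL
G21
G90
G0 X162.486 Y6.442
M4 S548
G1 X34.725 Y73.842 F1920
G1 X57.729 Y40.323
M5
G0 X0.000 Y0.000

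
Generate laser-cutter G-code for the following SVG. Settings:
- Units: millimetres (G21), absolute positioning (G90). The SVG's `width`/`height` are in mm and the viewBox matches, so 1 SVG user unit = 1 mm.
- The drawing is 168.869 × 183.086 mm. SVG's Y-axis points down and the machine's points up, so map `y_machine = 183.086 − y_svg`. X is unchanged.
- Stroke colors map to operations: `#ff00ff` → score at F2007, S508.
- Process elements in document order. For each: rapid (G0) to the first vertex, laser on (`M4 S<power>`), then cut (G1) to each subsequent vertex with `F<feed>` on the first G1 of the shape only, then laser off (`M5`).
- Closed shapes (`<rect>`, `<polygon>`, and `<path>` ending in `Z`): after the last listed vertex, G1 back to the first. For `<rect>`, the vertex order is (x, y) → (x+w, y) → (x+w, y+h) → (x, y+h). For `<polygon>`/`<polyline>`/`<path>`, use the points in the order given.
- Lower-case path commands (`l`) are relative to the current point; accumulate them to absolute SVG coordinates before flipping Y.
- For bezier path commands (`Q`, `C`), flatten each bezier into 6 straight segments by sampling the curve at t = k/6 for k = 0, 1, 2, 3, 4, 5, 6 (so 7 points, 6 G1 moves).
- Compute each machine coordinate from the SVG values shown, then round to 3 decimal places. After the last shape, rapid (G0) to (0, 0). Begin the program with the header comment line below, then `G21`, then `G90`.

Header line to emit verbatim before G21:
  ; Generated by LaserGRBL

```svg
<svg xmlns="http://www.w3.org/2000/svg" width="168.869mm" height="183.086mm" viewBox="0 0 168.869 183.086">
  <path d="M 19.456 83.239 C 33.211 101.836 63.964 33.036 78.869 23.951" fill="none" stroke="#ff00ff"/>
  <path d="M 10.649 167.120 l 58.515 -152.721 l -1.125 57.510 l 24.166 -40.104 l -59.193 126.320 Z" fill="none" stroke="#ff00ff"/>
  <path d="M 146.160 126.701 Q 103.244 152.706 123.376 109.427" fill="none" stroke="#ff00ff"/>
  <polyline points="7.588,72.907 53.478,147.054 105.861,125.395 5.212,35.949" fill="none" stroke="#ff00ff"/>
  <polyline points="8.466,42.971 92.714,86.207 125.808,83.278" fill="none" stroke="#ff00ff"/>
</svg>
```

; Generated by LaserGRBL
G21
G90
G0 X19.456 Y99.847
M4 S508
G1 X27.598 Y97.151 F2007
G1 X37.660 Y104.934
G1 X48.731 Y119.110
G1 X59.898 Y135.594
G1 X70.248 Y150.297
G1 X78.869 Y159.135
M5
G0 X10.649 Y15.966
M4 S508
G1 X69.164 Y168.687 F2007
G1 X68.039 Y111.177
G1 X92.205 Y151.281
G1 X33.012 Y24.961
G1 X10.649 Y15.966
M5
G0 X146.160 Y56.385
M4 S508
G1 X133.606 Y49.641 F2007
G1 X124.555 Y46.747
G1 X119.006 Y47.701
G1 X116.960 Y52.505
G1 X118.417 Y61.157
G1 X123.376 Y73.659
M5
G0 X7.588 Y110.179
M4 S508
G1 X53.478 Y36.032 F2007
G1 X105.861 Y57.691
G1 X5.212 Y147.137
M5
G0 X8.466 Y140.115
M4 S508
G1 X92.714 Y96.879 F2007
G1 X125.808 Y99.808
M5
G0 X0.000 Y0.000

Since the viewBox matches the mm dimensions, user units are millimetres directly. The only transform is the Y-flip y_m = 183.086 − y_svg.

Shape 1 is a cubic bezier drawn with `<path>`. Its stroke #ff00ff means score at S508, F2007. After flipping Y the toolpath is (19.456,99.847) → (27.598,97.151) → (37.660,104.934) → (48.731,119.110) → (59.898,135.594) → (70.248,150.297) → (78.869,159.135).

Shape 2 is a closed polygon drawn with `<path>`. Its stroke #ff00ff means score at S508, F2007. After flipping Y the toolpath is (10.649,15.966) → (69.164,168.687) → (68.039,111.177) → (92.205,151.281) → (33.012,24.961) → (10.649,15.966), returning to the start.

Shape 3 is a quadratic bezier drawn with `<path>`. Its stroke #ff00ff means score at S508, F2007. After flipping Y the toolpath is (146.160,56.385) → (133.606,49.641) → (124.555,46.747) → (119.006,47.701) → (116.960,52.505) → (118.417,61.157) → (123.376,73.659).

Shape 4 is a open polyline drawn with `<polyline>`. Its stroke #ff00ff means score at S508, F2007. After flipping Y the toolpath is (7.588,110.179) → (53.478,36.032) → (105.861,57.691) → (5.212,147.137).

Shape 5 is a open polyline drawn with `<polyline>`. Its stroke #ff00ff means score at S508, F2007. After flipping Y the toolpath is (8.466,140.115) → (92.714,96.879) → (125.808,99.808).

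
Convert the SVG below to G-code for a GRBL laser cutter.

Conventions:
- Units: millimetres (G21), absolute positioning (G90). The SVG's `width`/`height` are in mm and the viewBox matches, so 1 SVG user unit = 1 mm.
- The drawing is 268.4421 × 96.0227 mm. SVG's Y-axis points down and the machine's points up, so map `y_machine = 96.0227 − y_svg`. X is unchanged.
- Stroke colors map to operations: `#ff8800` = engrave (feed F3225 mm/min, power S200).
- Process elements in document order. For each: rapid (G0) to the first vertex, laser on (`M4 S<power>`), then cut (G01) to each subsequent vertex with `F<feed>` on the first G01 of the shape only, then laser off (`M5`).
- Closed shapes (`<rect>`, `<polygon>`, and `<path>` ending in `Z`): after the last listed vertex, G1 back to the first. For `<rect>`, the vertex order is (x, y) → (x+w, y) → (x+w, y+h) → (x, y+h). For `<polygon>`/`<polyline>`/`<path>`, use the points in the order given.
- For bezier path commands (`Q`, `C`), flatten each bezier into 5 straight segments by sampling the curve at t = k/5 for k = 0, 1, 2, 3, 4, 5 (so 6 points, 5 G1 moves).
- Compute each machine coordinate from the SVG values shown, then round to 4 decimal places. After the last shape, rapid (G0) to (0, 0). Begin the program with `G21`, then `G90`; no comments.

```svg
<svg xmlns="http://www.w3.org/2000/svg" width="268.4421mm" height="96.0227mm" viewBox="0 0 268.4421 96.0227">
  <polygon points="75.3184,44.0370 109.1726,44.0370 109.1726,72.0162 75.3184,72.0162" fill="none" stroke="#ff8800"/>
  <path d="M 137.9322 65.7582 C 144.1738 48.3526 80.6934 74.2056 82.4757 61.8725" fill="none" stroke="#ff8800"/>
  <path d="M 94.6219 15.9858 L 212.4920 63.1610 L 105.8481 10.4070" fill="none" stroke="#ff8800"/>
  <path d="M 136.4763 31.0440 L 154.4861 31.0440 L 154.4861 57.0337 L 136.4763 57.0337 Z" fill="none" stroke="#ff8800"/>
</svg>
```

G21
G90
G0 X75.3184 Y51.9857
M4 S200
G01 X109.1726 Y51.9857 F3225
G01 X109.1726 Y24.0065
G01 X75.3184 Y24.0065
G01 X75.3184 Y51.9857
M5
G0 X137.9322 Y30.2645
M4 S200
G01 X134.3904 Y36.1684 F3225
G01 X120.5946 Y35.5996
G01 X103.0240 Y32.4673
G01 X88.1580 Y30.6811
G01 X82.4757 Y34.1502
M5
G0 X94.6219 Y80.0369
M4 S200
G01 X212.4920 Y32.8617 F3225
G01 X105.8481 Y85.6157
M5
G0 X136.4763 Y64.9787
M4 S200
G01 X154.4861 Y64.9787 F3225
G01 X154.4861 Y38.9890
G01 X136.4763 Y38.9890
G01 X136.4763 Y64.9787
M5
G0 X0.0000 Y0.0000

Since the viewBox matches the mm dimensions, user units are millimetres directly. The only transform is the Y-flip y_m = 96.0227 − y_svg.

Shape 1 is a rectangle drawn with `<polygon>`. Its stroke #ff8800 means engrave at S200, F3225. After flipping Y the toolpath is (75.3184,51.9857) → (109.1726,51.9857) → (109.1726,24.0065) → (75.3184,24.0065) → (75.3184,51.9857), returning to the start.

Shape 2 is a cubic bezier drawn with `<path>`. Its stroke #ff8800 means engrave at S200, F3225. After flipping Y the toolpath is (137.9322,30.2645) → (134.3904,36.1684) → (120.5946,35.5996) → (103.0240,32.4673) → (88.1580,30.6811) → (82.4757,34.1502).

Shape 3 is a open polyline drawn with `<path>`. Its stroke #ff8800 means engrave at S200, F3225. After flipping Y the toolpath is (94.6219,80.0369) → (212.4920,32.8617) → (105.8481,85.6157).

Shape 4 is a rectangle drawn with `<path>`. Its stroke #ff8800 means engrave at S200, F3225. After flipping Y the toolpath is (136.4763,64.9787) → (154.4861,64.9787) → (154.4861,38.9890) → (136.4763,38.9890) → (136.4763,64.9787), returning to the start.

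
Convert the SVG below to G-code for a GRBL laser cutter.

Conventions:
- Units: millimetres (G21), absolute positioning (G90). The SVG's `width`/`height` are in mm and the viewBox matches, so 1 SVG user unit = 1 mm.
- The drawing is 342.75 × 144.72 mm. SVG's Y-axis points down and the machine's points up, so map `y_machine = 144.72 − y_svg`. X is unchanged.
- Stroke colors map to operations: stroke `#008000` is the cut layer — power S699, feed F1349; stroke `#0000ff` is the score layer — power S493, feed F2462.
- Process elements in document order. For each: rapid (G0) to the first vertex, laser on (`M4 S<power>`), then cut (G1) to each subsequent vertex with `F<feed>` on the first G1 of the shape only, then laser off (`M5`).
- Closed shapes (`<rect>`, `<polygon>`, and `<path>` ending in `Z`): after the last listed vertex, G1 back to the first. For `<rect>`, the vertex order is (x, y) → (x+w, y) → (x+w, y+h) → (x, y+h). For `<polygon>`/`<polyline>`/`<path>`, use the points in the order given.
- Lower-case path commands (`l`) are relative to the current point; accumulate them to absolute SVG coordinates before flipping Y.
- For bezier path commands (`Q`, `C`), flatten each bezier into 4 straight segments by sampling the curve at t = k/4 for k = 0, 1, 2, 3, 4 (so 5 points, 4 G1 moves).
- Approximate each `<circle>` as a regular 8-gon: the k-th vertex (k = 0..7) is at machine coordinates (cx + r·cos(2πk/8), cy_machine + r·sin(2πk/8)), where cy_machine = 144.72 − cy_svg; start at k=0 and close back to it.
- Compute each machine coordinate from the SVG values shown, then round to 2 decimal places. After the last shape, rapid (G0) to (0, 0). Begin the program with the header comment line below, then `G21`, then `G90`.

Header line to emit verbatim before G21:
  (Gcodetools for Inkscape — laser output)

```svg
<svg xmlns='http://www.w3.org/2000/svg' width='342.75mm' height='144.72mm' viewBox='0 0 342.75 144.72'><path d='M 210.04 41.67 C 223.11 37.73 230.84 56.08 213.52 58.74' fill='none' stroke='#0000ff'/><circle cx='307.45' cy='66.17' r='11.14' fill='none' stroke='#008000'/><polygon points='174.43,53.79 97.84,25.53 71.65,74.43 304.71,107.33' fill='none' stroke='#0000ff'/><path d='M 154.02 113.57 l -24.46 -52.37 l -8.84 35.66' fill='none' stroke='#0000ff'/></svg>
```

Since the viewBox matches the mm dimensions, user units are millimetres directly. The only transform is the Y-flip y_m = 144.72 − y_svg.

Shape 1 is a cubic bezier drawn with `<path>`. Its stroke #0000ff means score at S493, F2462. After flipping Y the toolpath is (210.04,103.05) → (218.53,102.42) → (223.18,96.99) → (222.12,90.32) → (213.52,85.98).

Shape 2 is a circle drawn with `<circle>`. Its stroke #008000 means cut at S699, F1349. After flipping Y the toolpath is (318.59,78.55) → (315.33,86.43) → (307.45,89.69) → (299.57,86.43) → (296.31,78.55) → (299.57,70.67) → (307.45,67.41) → (315.33,70.67) → (318.59,78.55), returning to the start.

Shape 3 is a closed polygon drawn with `<polygon>`. Its stroke #0000ff means score at S493, F2462. After flipping Y the toolpath is (174.43,90.93) → (97.84,119.19) → (71.65,70.29) → (304.71,37.39) → (174.43,90.93), returning to the start.

Shape 4 is a open polyline drawn with `<path>`. Its stroke #0000ff means score at S493, F2462. After flipping Y the toolpath is (154.02,31.15) → (129.56,83.52) → (120.72,47.86).

(Gcodetools for Inkscape — laser output)
G21
G90
G0 X210.04 Y103.05
M4 S493
G1 X218.53 Y102.42 F2462
G1 X223.18 Y96.99
G1 X222.12 Y90.32
G1 X213.52 Y85.98
M5
G0 X318.59 Y78.55
M4 S699
G1 X315.33 Y86.43 F1349
G1 X307.45 Y89.69
G1 X299.57 Y86.43
G1 X296.31 Y78.55
G1 X299.57 Y70.67
G1 X307.45 Y67.41
G1 X315.33 Y70.67
G1 X318.59 Y78.55
M5
G0 X174.43 Y90.93
M4 S493
G1 X97.84 Y119.19 F2462
G1 X71.65 Y70.29
G1 X304.71 Y37.39
G1 X174.43 Y90.93
M5
G0 X154.02 Y31.15
M4 S493
G1 X129.56 Y83.52 F2462
G1 X120.72 Y47.86
M5
G0 X0.00 Y0.00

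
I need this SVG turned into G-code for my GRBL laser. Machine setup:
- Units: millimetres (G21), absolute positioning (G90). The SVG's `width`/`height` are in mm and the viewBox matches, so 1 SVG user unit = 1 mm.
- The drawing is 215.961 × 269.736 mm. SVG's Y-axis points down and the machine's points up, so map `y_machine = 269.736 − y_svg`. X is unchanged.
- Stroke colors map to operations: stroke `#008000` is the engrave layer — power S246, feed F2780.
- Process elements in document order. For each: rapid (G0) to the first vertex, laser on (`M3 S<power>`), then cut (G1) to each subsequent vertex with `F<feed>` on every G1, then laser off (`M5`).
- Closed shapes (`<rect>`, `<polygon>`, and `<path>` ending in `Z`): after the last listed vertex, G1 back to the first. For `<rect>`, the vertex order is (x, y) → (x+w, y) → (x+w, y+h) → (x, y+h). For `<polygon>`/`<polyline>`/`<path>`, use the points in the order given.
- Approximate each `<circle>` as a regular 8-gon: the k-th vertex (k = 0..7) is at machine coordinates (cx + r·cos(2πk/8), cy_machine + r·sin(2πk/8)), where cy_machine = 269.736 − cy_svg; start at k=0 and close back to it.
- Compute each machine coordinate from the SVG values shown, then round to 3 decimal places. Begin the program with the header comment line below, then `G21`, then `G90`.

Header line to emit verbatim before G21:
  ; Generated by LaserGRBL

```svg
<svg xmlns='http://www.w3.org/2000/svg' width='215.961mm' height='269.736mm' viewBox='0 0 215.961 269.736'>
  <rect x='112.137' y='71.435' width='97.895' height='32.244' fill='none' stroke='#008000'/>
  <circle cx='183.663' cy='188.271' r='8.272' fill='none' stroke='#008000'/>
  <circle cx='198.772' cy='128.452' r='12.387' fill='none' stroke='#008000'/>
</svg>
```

; Generated by LaserGRBL
G21
G90
G0 X112.137 Y198.301
M3 S246
G1 X210.032 Y198.301 F2780
G1 X210.032 Y166.057 F2780
G1 X112.137 Y166.057 F2780
G1 X112.137 Y198.301 F2780
M5
G0 X191.935 Y81.465
M3 S246
G1 X189.512 Y87.314 F2780
G1 X183.663 Y89.737 F2780
G1 X177.814 Y87.314 F2780
G1 X175.391 Y81.465 F2780
G1 X177.814 Y75.616 F2780
G1 X183.663 Y73.193 F2780
G1 X189.512 Y75.616 F2780
G1 X191.935 Y81.465 F2780
M5
G0 X211.159 Y141.284
M3 S246
G1 X207.531 Y150.043 F2780
G1 X198.772 Y153.671 F2780
G1 X190.013 Y150.043 F2780
G1 X186.385 Y141.284 F2780
G1 X190.013 Y132.525 F2780
G1 X198.772 Y128.897 F2780
G1 X207.531 Y132.525 F2780
G1 X211.159 Y141.284 F2780
M5

viewBox `0 0 215.961 269.736` with mm width/height → 1 unit = 1 mm. Flip: y_m = 269.736 − y_svg.

**Shape 1** — `<rect>` rectangle, stroke `#008000` → engrave (S246, F2780). Machine vertices: (112.137,198.301) → (210.032,198.301) → (210.032,166.057) → (112.137,166.057) → (112.137,198.301). Closed: final G1 returns to the first vertex.

**Shape 2** — `<circle>` circle, stroke `#008000` → engrave (S246, F2780). Machine vertices: (191.935,81.465) → (189.512,87.314) → (183.663,89.737) → (177.814,87.314) → (175.391,81.465) → (177.814,75.616) → (183.663,73.193) → (189.512,75.616) → (191.935,81.465). Closed: final G1 returns to the first vertex.

**Shape 3** — `<circle>` circle, stroke `#008000` → engrave (S246, F2780). Machine vertices: (211.159,141.284) → (207.531,150.043) → (198.772,153.671) → (190.013,150.043) → (186.385,141.284) → (190.013,132.525) → (198.772,128.897) → (207.531,132.525) → (211.159,141.284). Closed: final G1 returns to the first vertex.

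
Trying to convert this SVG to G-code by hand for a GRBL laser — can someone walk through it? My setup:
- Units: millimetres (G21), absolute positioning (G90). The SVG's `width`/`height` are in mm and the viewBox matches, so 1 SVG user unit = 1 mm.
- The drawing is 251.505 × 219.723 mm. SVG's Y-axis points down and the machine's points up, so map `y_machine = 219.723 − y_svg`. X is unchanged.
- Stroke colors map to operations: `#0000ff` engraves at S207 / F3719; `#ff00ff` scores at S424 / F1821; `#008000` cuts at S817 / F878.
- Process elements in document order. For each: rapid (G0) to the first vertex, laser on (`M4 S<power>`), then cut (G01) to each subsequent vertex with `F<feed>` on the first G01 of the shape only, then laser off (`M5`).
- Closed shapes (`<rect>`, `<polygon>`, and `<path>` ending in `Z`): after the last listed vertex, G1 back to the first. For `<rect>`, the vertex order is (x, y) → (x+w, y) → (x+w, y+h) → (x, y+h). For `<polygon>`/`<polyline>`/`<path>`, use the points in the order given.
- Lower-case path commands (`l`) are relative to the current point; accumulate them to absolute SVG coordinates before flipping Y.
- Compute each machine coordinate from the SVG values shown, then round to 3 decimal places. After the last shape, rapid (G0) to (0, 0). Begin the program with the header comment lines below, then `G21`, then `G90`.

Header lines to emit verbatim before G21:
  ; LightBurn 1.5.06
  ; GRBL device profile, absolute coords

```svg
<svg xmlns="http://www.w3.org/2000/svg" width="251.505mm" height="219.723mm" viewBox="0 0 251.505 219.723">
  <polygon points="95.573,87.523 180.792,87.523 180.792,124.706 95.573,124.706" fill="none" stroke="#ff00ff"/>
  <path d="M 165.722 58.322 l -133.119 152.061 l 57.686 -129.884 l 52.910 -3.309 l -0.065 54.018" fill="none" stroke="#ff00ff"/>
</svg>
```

viewBox `0 0 251.505 219.723` with mm width/height → 1 unit = 1 mm. Flip: y_m = 219.723 − y_svg.

**Shape 1** — `<polygon>` rectangle, stroke `#ff00ff` → score (S424, F1821). Machine vertices: (95.573,132.200) → (180.792,132.200) → (180.792,95.017) → (95.573,95.017) → (95.573,132.200). Closed: final G1 returns to the first vertex.

**Shape 2** — `<path>` open polyline, stroke `#ff00ff` → score (S424, F1821). Machine vertices: (165.722,161.401) → (32.603,9.340) → (90.289,139.224) → (143.199,142.533) → (143.134,88.515). Open path.

; LightBurn 1.5.06
; GRBL device profile, absolute coords
G21
G90
G0 X95.573 Y132.200
M4 S424
G01 X180.792 Y132.200 F1821
G01 X180.792 Y95.017
G01 X95.573 Y95.017
G01 X95.573 Y132.200
M5
G0 X165.722 Y161.401
M4 S424
G01 X32.603 Y9.340 F1821
G01 X90.289 Y139.224
G01 X143.199 Y142.533
G01 X143.134 Y88.515
M5
G0 X0.000 Y0.000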